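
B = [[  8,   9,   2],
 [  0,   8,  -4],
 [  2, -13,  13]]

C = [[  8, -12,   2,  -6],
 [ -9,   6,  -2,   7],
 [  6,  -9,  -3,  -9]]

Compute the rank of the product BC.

3

First compute BC:
[[ -5, -60,  -8,  -3],
 [-96,  84,  -4,  92],
 [211, -219,  -9, -220]]
Now row reduce the product.
R2 ← R2 − (96/5)·R1: [0, 1236, 748/5, 748/5]
R3 ← R3 + (211/5)·R1: [0, -2751, -1733/5, -1733/5]
R3 ← R3 + (917/412)·R2: [0, 0, -1404/103, -1404/103]
3 nonzero rows, so rank(BC) = 3.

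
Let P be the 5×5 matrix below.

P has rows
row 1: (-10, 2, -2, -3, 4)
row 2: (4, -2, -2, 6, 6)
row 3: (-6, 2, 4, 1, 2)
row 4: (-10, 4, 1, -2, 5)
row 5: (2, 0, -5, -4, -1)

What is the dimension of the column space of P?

Row reduce to echelon form.
R2 ← R2 + (2/5)·R1: [0, -6/5, -14/5, 24/5, 38/5]
R3 ← R3 − (3/5)·R1: [0, 4/5, 26/5, 14/5, -2/5]
R4 ← R4 − R1: [0, 2, 3, 1, 1]
R5 ← R5 + (1/5)·R1: [0, 2/5, -27/5, -23/5, -1/5]
R3 ← R3 + (2/3)·R2: [0, 0, 10/3, 6, 14/3]
R4 ← R4 + (5/3)·R2: [0, 0, -5/3, 9, 41/3]
R5 ← R5 + (1/3)·R2: [0, 0, -19/3, -3, 7/3]
R4 ← R4 + (1/2)·R3: [0, 0, 0, 12, 16]
R5 ← R5 + (19/10)·R3: [0, 0, 0, 42/5, 56/5]
R5 ← R5 − (7/10)·R4: [0, 0, 0, 0, 0]
Echelon form has 4 nonzero rows, so rank(P) = 4.
The column space has dimension equal to the rank: 4.

4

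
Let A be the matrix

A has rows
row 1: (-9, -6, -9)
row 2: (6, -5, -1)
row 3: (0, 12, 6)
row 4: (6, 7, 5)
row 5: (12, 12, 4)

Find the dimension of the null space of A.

Row reduce to echelon form.
R2 ← R2 + (2/3)·R1: [0, -9, -7]
R4 ← R4 + (2/3)·R1: [0, 3, -1]
R5 ← R5 + (4/3)·R1: [0, 4, -8]
R3 ← R3 + (4/3)·R2: [0, 0, -10/3]
R4 ← R4 + (1/3)·R2: [0, 0, -10/3]
R5 ← R5 + (4/9)·R2: [0, 0, -100/9]
R4 ← R4 − R3: [0, 0, 0]
R5 ← R5 − (10/3)·R3: [0, 0, 0]
3 nonzero rows, so rank(A) = 3.
A has 3 columns; by rank–nullity, nullity = 3 − 3 = 0.

0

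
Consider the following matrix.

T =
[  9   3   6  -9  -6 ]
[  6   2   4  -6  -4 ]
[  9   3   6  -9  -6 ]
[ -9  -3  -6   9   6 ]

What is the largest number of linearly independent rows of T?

Row reduce to echelon form.
R2 ← R2 − (2/3)·R1: [0, 0, 0, 0, 0]
R3 ← R3 − R1: [0, 0, 0, 0, 0]
R4 ← R4 + R1: [0, 0, 0, 0, 0]
Echelon form has 1 nonzero row, so rank(T) = 1.
The rank gives the maximum number of linearly independent rows: 1.

1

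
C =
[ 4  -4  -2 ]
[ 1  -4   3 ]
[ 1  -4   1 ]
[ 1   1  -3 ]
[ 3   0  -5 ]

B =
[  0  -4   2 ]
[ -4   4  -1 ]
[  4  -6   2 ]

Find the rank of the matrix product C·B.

First compute CB:
[[  8, -20,   8],
 [ 28, -38,  12],
 [ 20, -26,   8],
 [-16,  18,  -5],
 [-20,  18,  -4]]
Now row reduce the product.
R2 ← R2 − (7/2)·R1: [0, 32, -16]
R3 ← R3 − (5/2)·R1: [0, 24, -12]
R4 ← R4 + (2)·R1: [0, -22, 11]
R5 ← R5 + (5/2)·R1: [0, -32, 16]
R3 ← R3 − (3/4)·R2: [0, 0, 0]
R4 ← R4 + (11/16)·R2: [0, 0, 0]
R5 ← R5 + R2: [0, 0, 0]
2 nonzero rows, so rank(CB) = 2.

2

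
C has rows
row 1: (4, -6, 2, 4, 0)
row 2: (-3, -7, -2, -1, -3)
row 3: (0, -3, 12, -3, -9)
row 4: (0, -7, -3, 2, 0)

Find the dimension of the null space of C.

2

Row reduce to echelon form.
R2 ← R2 + (3/4)·R1: [0, -23/2, -1/2, 2, -3]
R3 ← R3 − (6/23)·R2: [0, 0, 279/23, -81/23, -189/23]
R4 ← R4 − (14/23)·R2: [0, 0, -62/23, 18/23, 42/23]
R4 ← R4 + (2/9)·R3: [0, 0, 0, 0, 0]
3 nonzero rows, so rank(C) = 3.
C has 5 columns; by rank–nullity, nullity = 5 − 3 = 2.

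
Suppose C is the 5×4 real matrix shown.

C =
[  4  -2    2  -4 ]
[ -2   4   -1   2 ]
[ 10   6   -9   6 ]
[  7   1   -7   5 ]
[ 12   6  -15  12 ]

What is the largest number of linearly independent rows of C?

3

Row reduce to echelon form.
R2 ← R2 + (1/2)·R1: [0, 3, 0, 0]
R3 ← R3 − (5/2)·R1: [0, 11, -14, 16]
R4 ← R4 − (7/4)·R1: [0, 9/2, -21/2, 12]
R5 ← R5 − (3)·R1: [0, 12, -21, 24]
R3 ← R3 − (11/3)·R2: [0, 0, -14, 16]
R4 ← R4 − (3/2)·R2: [0, 0, -21/2, 12]
R5 ← R5 − (4)·R2: [0, 0, -21, 24]
R4 ← R4 − (3/4)·R3: [0, 0, 0, 0]
R5 ← R5 − (3/2)·R3: [0, 0, 0, 0]
Echelon form has 3 nonzero rows, so rank(C) = 3.
The rank gives the maximum number of linearly independent rows: 3.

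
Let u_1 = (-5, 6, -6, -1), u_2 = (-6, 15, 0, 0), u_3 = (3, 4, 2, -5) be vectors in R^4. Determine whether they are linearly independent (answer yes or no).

yes

Form the matrix with these vectors as rows and row reduce.
R2 ← R2 − (6/5)·R1: [0, 39/5, 36/5, 6/5]
R3 ← R3 + (3/5)·R1: [0, 38/5, -8/5, -28/5]
R3 ← R3 − (38/39)·R2: [0, 0, -112/13, -88/13]
3 nonzero rows, so the 3 vectors span a space of dimension 3.
Since 3 = 3, the vectors are linearly independent.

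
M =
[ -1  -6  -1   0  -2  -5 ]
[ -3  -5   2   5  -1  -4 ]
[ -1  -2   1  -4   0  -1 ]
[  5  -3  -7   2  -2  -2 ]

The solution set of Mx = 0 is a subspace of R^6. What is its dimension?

Row reduce to echelon form.
R2 ← R2 − (3)·R1: [0, 13, 5, 5, 5, 11]
R3 ← R3 − R1: [0, 4, 2, -4, 2, 4]
R4 ← R4 + (5)·R1: [0, -33, -12, 2, -12, -27]
R3 ← R3 − (4/13)·R2: [0, 0, 6/13, -72/13, 6/13, 8/13]
R4 ← R4 + (33/13)·R2: [0, 0, 9/13, 191/13, 9/13, 12/13]
R4 ← R4 − (3/2)·R3: [0, 0, 0, 23, 0, 0]
4 nonzero rows, so rank(M) = 4.
M has 6 columns; by rank–nullity, nullity = 6 − 4 = 2.

2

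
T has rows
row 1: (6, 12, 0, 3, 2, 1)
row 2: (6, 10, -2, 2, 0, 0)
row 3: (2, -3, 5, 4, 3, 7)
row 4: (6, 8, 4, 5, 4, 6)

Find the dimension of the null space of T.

Row reduce to echelon form.
R2 ← R2 − R1: [0, -2, -2, -1, -2, -1]
R3 ← R3 − (1/3)·R1: [0, -7, 5, 3, 7/3, 20/3]
R4 ← R4 − R1: [0, -4, 4, 2, 2, 5]
R3 ← R3 − (7/2)·R2: [0, 0, 12, 13/2, 28/3, 61/6]
R4 ← R4 − (2)·R2: [0, 0, 8, 4, 6, 7]
R4 ← R4 − (2/3)·R3: [0, 0, 0, -1/3, -2/9, 2/9]
4 nonzero rows, so rank(T) = 4.
T has 6 columns; by rank–nullity, nullity = 6 − 4 = 2.

2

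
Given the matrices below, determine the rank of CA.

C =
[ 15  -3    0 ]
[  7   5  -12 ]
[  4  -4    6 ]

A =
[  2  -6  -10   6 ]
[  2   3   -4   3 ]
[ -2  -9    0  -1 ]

2

First compute CA:
[[ 24, -99, -138,  81],
 [ 48,  81, -90,  69],
 [-12, -90, -24,   6]]
Now row reduce the product.
R2 ← R2 − (2)·R1: [0, 279, 186, -93]
R3 ← R3 + (1/2)·R1: [0, -279/2, -93, 93/2]
R3 ← R3 + (1/2)·R2: [0, 0, 0, 0]
2 nonzero rows, so rank(CA) = 2.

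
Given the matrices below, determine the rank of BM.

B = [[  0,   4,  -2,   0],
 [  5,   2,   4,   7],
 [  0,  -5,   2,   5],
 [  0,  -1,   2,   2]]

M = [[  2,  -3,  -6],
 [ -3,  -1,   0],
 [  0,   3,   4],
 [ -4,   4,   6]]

First compute BM:
[[-12, -10,  -8],
 [-24,  23,  28],
 [ -5,  31,  38],
 [ -5,  15,  20]]
Now row reduce the product.
R2 ← R2 − (2)·R1: [0, 43, 44]
R3 ← R3 − (5/12)·R1: [0, 211/6, 124/3]
R4 ← R4 − (5/12)·R1: [0, 115/6, 70/3]
R3 ← R3 − (211/258)·R2: [0, 0, 230/43]
R4 ← R4 − (115/258)·R2: [0, 0, 160/43]
R4 ← R4 − (16/23)·R3: [0, 0, 0]
3 nonzero rows, so rank(BM) = 3.

3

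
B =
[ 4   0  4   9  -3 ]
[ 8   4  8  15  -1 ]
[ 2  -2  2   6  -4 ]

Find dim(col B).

2

Row reduce to echelon form.
R2 ← R2 − (2)·R1: [0, 4, 0, -3, 5]
R3 ← R3 − (1/2)·R1: [0, -2, 0, 3/2, -5/2]
R3 ← R3 + (1/2)·R2: [0, 0, 0, 0, 0]
Echelon form has 2 nonzero rows, so rank(B) = 2.
The column space has dimension equal to the rank: 2.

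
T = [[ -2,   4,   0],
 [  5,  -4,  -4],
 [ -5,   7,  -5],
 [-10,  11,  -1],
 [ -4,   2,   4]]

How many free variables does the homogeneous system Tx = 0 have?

0

Row reduce to echelon form.
R2 ← R2 + (5/2)·R1: [0, 6, -4]
R3 ← R3 − (5/2)·R1: [0, -3, -5]
R4 ← R4 − (5)·R1: [0, -9, -1]
R5 ← R5 − (2)·R1: [0, -6, 4]
R3 ← R3 + (1/2)·R2: [0, 0, -7]
R4 ← R4 + (3/2)·R2: [0, 0, -7]
R5 ← R5 + R2: [0, 0, 0]
R4 ← R4 − R3: [0, 0, 0]
3 nonzero rows, so rank(T) = 3.
T has 3 columns; by rank–nullity, nullity = 3 − 3 = 0.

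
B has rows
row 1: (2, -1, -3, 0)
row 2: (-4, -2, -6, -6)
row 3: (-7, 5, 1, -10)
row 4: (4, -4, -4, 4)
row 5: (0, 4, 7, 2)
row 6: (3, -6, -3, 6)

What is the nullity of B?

Row reduce to echelon form.
R2 ← R2 + (2)·R1: [0, -4, -12, -6]
R3 ← R3 + (7/2)·R1: [0, 3/2, -19/2, -10]
R4 ← R4 − (2)·R1: [0, -2, 2, 4]
R6 ← R6 − (3/2)·R1: [0, -9/2, 3/2, 6]
R3 ← R3 + (3/8)·R2: [0, 0, -14, -49/4]
R4 ← R4 − (1/2)·R2: [0, 0, 8, 7]
R5 ← R5 + R2: [0, 0, -5, -4]
R6 ← R6 − (9/8)·R2: [0, 0, 15, 51/4]
R4 ← R4 + (4/7)·R3: [0, 0, 0, 0]
R5 ← R5 − (5/14)·R3: [0, 0, 0, 3/8]
R6 ← R6 + (15/14)·R3: [0, 0, 0, -3/8]
Swap R4 ↔ R5
R6 ← R6 + R4: [0, 0, 0, 0]
4 nonzero rows, so rank(B) = 4.
B has 4 columns; by rank–nullity, nullity = 4 − 4 = 0.

0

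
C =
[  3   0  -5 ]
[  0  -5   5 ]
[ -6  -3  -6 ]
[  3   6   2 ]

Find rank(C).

Row reduce to echelon form.
R3 ← R3 + (2)·R1: [0, -3, -16]
R4 ← R4 − R1: [0, 6, 7]
R3 ← R3 − (3/5)·R2: [0, 0, -19]
R4 ← R4 + (6/5)·R2: [0, 0, 13]
R4 ← R4 + (13/19)·R3: [0, 0, 0]
Echelon form has 3 nonzero rows, so rank(C) = 3.

3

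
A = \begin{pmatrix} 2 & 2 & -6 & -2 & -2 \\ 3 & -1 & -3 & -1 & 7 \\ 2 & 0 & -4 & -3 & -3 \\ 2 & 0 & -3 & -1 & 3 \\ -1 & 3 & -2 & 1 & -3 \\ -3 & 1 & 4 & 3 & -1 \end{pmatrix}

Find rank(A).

Row reduce to echelon form.
R2 ← R2 − (3/2)·R1: [0, -4, 6, 2, 10]
R3 ← R3 − R1: [0, -2, 2, -1, -1]
R4 ← R4 − R1: [0, -2, 3, 1, 5]
R5 ← R5 + (1/2)·R1: [0, 4, -5, 0, -4]
R6 ← R6 + (3/2)·R1: [0, 4, -5, 0, -4]
R3 ← R3 − (1/2)·R2: [0, 0, -1, -2, -6]
R4 ← R4 − (1/2)·R2: [0, 0, 0, 0, 0]
R5 ← R5 + R2: [0, 0, 1, 2, 6]
R6 ← R6 + R2: [0, 0, 1, 2, 6]
R5 ← R5 + R3: [0, 0, 0, 0, 0]
R6 ← R6 + R3: [0, 0, 0, 0, 0]
Echelon form has 3 nonzero rows, so rank(A) = 3.

3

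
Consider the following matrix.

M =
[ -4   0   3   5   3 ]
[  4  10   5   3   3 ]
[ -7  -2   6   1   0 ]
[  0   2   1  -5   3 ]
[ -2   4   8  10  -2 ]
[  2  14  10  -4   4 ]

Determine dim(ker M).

Row reduce to echelon form.
R2 ← R2 + R1: [0, 10, 8, 8, 6]
R3 ← R3 − (7/4)·R1: [0, -2, 3/4, -31/4, -21/4]
R5 ← R5 − (1/2)·R1: [0, 4, 13/2, 15/2, -7/2]
R6 ← R6 + (1/2)·R1: [0, 14, 23/2, -3/2, 11/2]
R3 ← R3 + (1/5)·R2: [0, 0, 47/20, -123/20, -81/20]
R4 ← R4 − (1/5)·R2: [0, 0, -3/5, -33/5, 9/5]
R5 ← R5 − (2/5)·R2: [0, 0, 33/10, 43/10, -59/10]
R6 ← R6 − (7/5)·R2: [0, 0, 3/10, -127/10, -29/10]
R4 ← R4 + (12/47)·R3: [0, 0, 0, -384/47, 36/47]
R5 ← R5 − (66/47)·R3: [0, 0, 0, 608/47, -10/47]
R6 ← R6 − (6/47)·R3: [0, 0, 0, -560/47, -112/47]
R5 ← R5 + (19/12)·R4: [0, 0, 0, 0, 1]
R6 ← R6 − (35/24)·R4: [0, 0, 0, 0, -7/2]
R6 ← R6 + (7/2)·R5: [0, 0, 0, 0, 0]
5 nonzero rows, so rank(M) = 5.
M has 5 columns; by rank–nullity, nullity = 5 − 5 = 0.

0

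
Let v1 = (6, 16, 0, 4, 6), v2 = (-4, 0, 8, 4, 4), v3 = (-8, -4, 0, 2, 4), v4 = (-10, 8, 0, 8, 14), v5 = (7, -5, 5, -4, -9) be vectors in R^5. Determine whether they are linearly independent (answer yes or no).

no

Form the matrix with these vectors as rows and row reduce.
R2 ← R2 + (2/3)·R1: [0, 32/3, 8, 20/3, 8]
R3 ← R3 + (4/3)·R1: [0, 52/3, 0, 22/3, 12]
R4 ← R4 + (5/3)·R1: [0, 104/3, 0, 44/3, 24]
R5 ← R5 − (7/6)·R1: [0, -71/3, 5, -26/3, -16]
R3 ← R3 − (13/8)·R2: [0, 0, -13, -7/2, -1]
R4 ← R4 − (13/4)·R2: [0, 0, -26, -7, -2]
R5 ← R5 + (71/32)·R2: [0, 0, 91/4, 49/8, 7/4]
R4 ← R4 − (2)·R3: [0, 0, 0, 0, 0]
R5 ← R5 + (7/4)·R3: [0, 0, 0, 0, 0]
3 nonzero rows, so the 5 vectors span a space of dimension 3.
Since 3 < 5, the vectors are linearly dependent.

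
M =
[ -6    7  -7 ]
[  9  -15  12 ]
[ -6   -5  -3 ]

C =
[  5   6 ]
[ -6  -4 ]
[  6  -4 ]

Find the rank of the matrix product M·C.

2

First compute MC:
[[-114, -36],
 [207,  66],
 [-18,  -4]]
Now row reduce the product.
R2 ← R2 + (69/38)·R1: [0, 12/19]
R3 ← R3 − (3/19)·R1: [0, 32/19]
R3 ← R3 − (8/3)·R2: [0, 0]
2 nonzero rows, so rank(MC) = 2.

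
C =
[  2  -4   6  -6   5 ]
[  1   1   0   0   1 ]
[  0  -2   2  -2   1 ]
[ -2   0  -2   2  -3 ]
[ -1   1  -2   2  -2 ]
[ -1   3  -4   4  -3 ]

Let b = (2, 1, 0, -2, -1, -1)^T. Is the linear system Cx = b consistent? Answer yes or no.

yes

Row reduce the augmented matrix [C | b].
R2 ← R2 − (1/2)·R1: [0, 3, -3, 3, -3/2, 0]
R4 ← R4 + R1: [0, -4, 4, -4, 2, 0]
R5 ← R5 + (1/2)·R1: [0, -1, 1, -1, 1/2, 0]
R6 ← R6 + (1/2)·R1: [0, 1, -1, 1, -1/2, 0]
R3 ← R3 + (2/3)·R2: [0, 0, 0, 0, 0, 0]
R4 ← R4 + (4/3)·R2: [0, 0, 0, 0, 0, 0]
R5 ← R5 + (1/3)·R2: [0, 0, 0, 0, 0, 0]
R6 ← R6 − (1/3)·R2: [0, 0, 0, 0, 0, 0]
The echelon form has 2 nonzero rows, and every pivot lies in the first 5 columns, so rank(C) = rank([C|b]) = 2.
The system is consistent.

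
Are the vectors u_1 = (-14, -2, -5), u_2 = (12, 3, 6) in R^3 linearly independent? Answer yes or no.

Form the matrix with these vectors as rows and row reduce.
R2 ← R2 + (6/7)·R1: [0, 9/7, 12/7]
2 nonzero rows, so the 2 vectors span a space of dimension 2.
Since 2 = 2, the vectors are linearly independent.

yes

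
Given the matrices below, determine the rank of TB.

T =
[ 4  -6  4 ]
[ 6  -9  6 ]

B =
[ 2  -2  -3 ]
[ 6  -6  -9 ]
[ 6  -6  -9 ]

1

First compute TB:
[[ -4,   4,   6],
 [ -6,   6,   9]]
Now row reduce the product.
R2 ← R2 − (3/2)·R1: [0, 0, 0]
1 nonzero row, so rank(TB) = 1.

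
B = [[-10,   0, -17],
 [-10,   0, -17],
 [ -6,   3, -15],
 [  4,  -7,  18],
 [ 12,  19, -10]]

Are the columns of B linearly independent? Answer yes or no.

Row reduce B to echelon form.
R2 ← R2 − R1: [0, 0, 0]
R3 ← R3 − (3/5)·R1: [0, 3, -24/5]
R4 ← R4 + (2/5)·R1: [0, -7, 56/5]
R5 ← R5 + (6/5)·R1: [0, 19, -152/5]
Swap R2 ↔ R3
R4 ← R4 + (7/3)·R2: [0, 0, 0]
R5 ← R5 − (19/3)·R2: [0, 0, 0]
2 pivots among 3 columns.
Only 2 < 3 pivot columns, so the columns are linearly dependent.

no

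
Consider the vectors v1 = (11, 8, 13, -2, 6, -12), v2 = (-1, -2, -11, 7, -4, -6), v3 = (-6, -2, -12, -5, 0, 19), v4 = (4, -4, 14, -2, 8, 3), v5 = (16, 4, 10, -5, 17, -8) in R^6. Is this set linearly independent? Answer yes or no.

Form the matrix with these vectors as rows and row reduce.
R2 ← R2 + (1/11)·R1: [0, -14/11, -108/11, 75/11, -38/11, -78/11]
R3 ← R3 + (6/11)·R1: [0, 26/11, -54/11, -67/11, 36/11, 137/11]
R4 ← R4 − (4/11)·R1: [0, -76/11, 102/11, -14/11, 64/11, 81/11]
R5 ← R5 − (16/11)·R1: [0, -84/11, -98/11, -23/11, 91/11, 104/11]
R3 ← R3 + (13/7)·R2: [0, 0, -162/7, 46/7, -22/7, -5/7]
R4 ← R4 − (38/7)·R2: [0, 0, 438/7, -268/7, 172/7, 321/7]
R5 ← R5 − (6)·R2: [0, 0, 50, -43, 29, 52]
R4 ← R4 + (73/27)·R3: [0, 0, 0, -554/27, 434/27, 1186/27]
R5 ← R5 + (175/81)·R3: [0, 0, 0, -2333/81, 1799/81, 4087/81]
R5 ← R5 − (2333/1662)·R4: [0, 0, 0, 0, -98/277, -9310/831]
5 nonzero rows, so the 5 vectors span a space of dimension 5.
Since 5 = 5, the vectors are linearly independent.

yes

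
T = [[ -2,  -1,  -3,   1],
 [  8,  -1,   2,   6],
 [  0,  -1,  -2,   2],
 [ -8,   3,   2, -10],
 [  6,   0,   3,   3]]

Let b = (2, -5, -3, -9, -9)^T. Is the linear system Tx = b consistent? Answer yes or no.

no

Row reduce the augmented matrix [T | b].
R2 ← R2 + (4)·R1: [0, -5, -10, 10, 3]
R4 ← R4 − (4)·R1: [0, 7, 14, -14, -17]
R5 ← R5 + (3)·R1: [0, -3, -6, 6, -3]
R3 ← R3 − (1/5)·R2: [0, 0, 0, 0, -18/5]
R4 ← R4 + (7/5)·R2: [0, 0, 0, 0, -64/5]
R5 ← R5 − (3/5)·R2: [0, 0, 0, 0, -24/5]
R4 ← R4 − (32/9)·R3: [0, 0, 0, 0, 0]
R5 ← R5 − (4/3)·R3: [0, 0, 0, 0, 0]
The echelon form has 3 nonzero rows; the last pivot sits in the augmented column, so rank(T) = 2 but rank([T|b]) = 3.
Since the ranks differ, the system is inconsistent.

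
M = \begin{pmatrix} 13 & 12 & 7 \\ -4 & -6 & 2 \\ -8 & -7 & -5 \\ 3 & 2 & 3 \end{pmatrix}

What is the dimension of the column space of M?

2

Row reduce to echelon form.
R2 ← R2 + (4/13)·R1: [0, -30/13, 54/13]
R3 ← R3 + (8/13)·R1: [0, 5/13, -9/13]
R4 ← R4 − (3/13)·R1: [0, -10/13, 18/13]
R3 ← R3 + (1/6)·R2: [0, 0, 0]
R4 ← R4 − (1/3)·R2: [0, 0, 0]
Echelon form has 2 nonzero rows, so rank(M) = 2.
The column space has dimension equal to the rank: 2.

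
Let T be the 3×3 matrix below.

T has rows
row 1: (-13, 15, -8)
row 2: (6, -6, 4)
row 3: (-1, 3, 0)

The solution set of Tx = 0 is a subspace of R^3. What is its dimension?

1

Row reduce to echelon form.
R2 ← R2 + (6/13)·R1: [0, 12/13, 4/13]
R3 ← R3 − (1/13)·R1: [0, 24/13, 8/13]
R3 ← R3 − (2)·R2: [0, 0, 0]
2 nonzero rows, so rank(T) = 2.
T has 3 columns; by rank–nullity, nullity = 3 − 2 = 1.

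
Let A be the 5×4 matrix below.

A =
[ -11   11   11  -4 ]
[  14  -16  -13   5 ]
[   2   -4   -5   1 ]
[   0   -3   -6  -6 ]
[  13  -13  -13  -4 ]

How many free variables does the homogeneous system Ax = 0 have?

Row reduce to echelon form.
R2 ← R2 + (14/11)·R1: [0, -2, 1, -1/11]
R3 ← R3 + (2/11)·R1: [0, -2, -3, 3/11]
R5 ← R5 + (13/11)·R1: [0, 0, 0, -96/11]
R3 ← R3 − R2: [0, 0, -4, 4/11]
R4 ← R4 − (3/2)·R2: [0, 0, -15/2, -129/22]
R4 ← R4 − (15/8)·R3: [0, 0, 0, -72/11]
R5 ← R5 − (4/3)·R4: [0, 0, 0, 0]
4 nonzero rows, so rank(A) = 4.
A has 4 columns; by rank–nullity, nullity = 4 − 4 = 0.

0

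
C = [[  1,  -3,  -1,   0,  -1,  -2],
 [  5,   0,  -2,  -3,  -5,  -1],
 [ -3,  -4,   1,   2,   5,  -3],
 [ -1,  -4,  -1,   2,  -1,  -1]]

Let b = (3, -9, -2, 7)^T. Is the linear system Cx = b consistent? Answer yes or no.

no

Row reduce the augmented matrix [C | b].
R2 ← R2 − (5)·R1: [0, 15, 3, -3, 0, 9, -24]
R3 ← R3 + (3)·R1: [0, -13, -2, 2, 2, -9, 7]
R4 ← R4 + R1: [0, -7, -2, 2, -2, -3, 10]
R3 ← R3 + (13/15)·R2: [0, 0, 3/5, -3/5, 2, -6/5, -69/5]
R4 ← R4 + (7/15)·R2: [0, 0, -3/5, 3/5, -2, 6/5, -6/5]
R4 ← R4 + R3: [0, 0, 0, 0, 0, 0, -15]
The echelon form has 4 nonzero rows; the last pivot sits in the augmented column, so rank(C) = 3 but rank([C|b]) = 4.
Since the ranks differ, the system is inconsistent.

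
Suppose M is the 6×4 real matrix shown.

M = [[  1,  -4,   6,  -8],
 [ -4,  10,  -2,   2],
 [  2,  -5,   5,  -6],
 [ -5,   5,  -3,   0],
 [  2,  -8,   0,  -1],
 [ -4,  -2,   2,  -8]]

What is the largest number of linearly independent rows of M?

3

Row reduce to echelon form.
R2 ← R2 + (4)·R1: [0, -6, 22, -30]
R3 ← R3 − (2)·R1: [0, 3, -7, 10]
R4 ← R4 + (5)·R1: [0, -15, 27, -40]
R5 ← R5 − (2)·R1: [0, 0, -12, 15]
R6 ← R6 + (4)·R1: [0, -18, 26, -40]
R3 ← R3 + (1/2)·R2: [0, 0, 4, -5]
R4 ← R4 − (5/2)·R2: [0, 0, -28, 35]
R6 ← R6 − (3)·R2: [0, 0, -40, 50]
R4 ← R4 + (7)·R3: [0, 0, 0, 0]
R5 ← R5 + (3)·R3: [0, 0, 0, 0]
R6 ← R6 + (10)·R3: [0, 0, 0, 0]
Echelon form has 3 nonzero rows, so rank(M) = 3.
The rank gives the maximum number of linearly independent rows: 3.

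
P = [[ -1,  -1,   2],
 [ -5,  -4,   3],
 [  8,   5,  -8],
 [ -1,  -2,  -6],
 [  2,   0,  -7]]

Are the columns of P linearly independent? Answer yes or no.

yes

Row reduce P to echelon form.
R2 ← R2 − (5)·R1: [0, 1, -7]
R3 ← R3 + (8)·R1: [0, -3, 8]
R4 ← R4 − R1: [0, -1, -8]
R5 ← R5 + (2)·R1: [0, -2, -3]
R3 ← R3 + (3)·R2: [0, 0, -13]
R4 ← R4 + R2: [0, 0, -15]
R5 ← R5 + (2)·R2: [0, 0, -17]
R4 ← R4 − (15/13)·R3: [0, 0, 0]
R5 ← R5 − (17/13)·R3: [0, 0, 0]
3 pivots among 3 columns.
Every column is a pivot column, so the columns are linearly independent.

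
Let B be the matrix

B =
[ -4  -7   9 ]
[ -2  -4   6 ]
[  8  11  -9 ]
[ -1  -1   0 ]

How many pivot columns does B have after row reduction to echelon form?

Row reduce to echelon form.
R2 ← R2 − (1/2)·R1: [0, -1/2, 3/2]
R3 ← R3 + (2)·R1: [0, -3, 9]
R4 ← R4 − (1/4)·R1: [0, 3/4, -9/4]
R3 ← R3 − (6)·R2: [0, 0, 0]
R4 ← R4 + (3/2)·R2: [0, 0, 0]
Echelon form has 2 nonzero rows, so rank(B) = 2.
Each nonzero row contributes one pivot column: 2 pivot columns.

2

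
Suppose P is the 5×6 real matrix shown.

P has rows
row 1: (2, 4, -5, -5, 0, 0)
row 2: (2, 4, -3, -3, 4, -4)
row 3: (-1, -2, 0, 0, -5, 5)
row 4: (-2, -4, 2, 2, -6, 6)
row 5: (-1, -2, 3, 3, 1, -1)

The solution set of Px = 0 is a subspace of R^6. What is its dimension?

4

Row reduce to echelon form.
R2 ← R2 − R1: [0, 0, 2, 2, 4, -4]
R3 ← R3 + (1/2)·R1: [0, 0, -5/2, -5/2, -5, 5]
R4 ← R4 + R1: [0, 0, -3, -3, -6, 6]
R5 ← R5 + (1/2)·R1: [0, 0, 1/2, 1/2, 1, -1]
R3 ← R3 + (5/4)·R2: [0, 0, 0, 0, 0, 0]
R4 ← R4 + (3/2)·R2: [0, 0, 0, 0, 0, 0]
R5 ← R5 − (1/4)·R2: [0, 0, 0, 0, 0, 0]
2 nonzero rows, so rank(P) = 2.
P has 6 columns; by rank–nullity, nullity = 6 − 2 = 4.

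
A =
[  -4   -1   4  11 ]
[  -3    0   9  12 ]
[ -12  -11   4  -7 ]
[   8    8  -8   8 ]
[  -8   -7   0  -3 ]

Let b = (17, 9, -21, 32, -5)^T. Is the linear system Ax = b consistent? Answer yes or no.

Row reduce the augmented matrix [A | b].
R2 ← R2 − (3/4)·R1: [0, 3/4, 6, 15/4, -15/4]
R3 ← R3 − (3)·R1: [0, -8, -8, -40, -72]
R4 ← R4 + (2)·R1: [0, 6, 0, 30, 66]
R5 ← R5 − (2)·R1: [0, -5, -8, -25, -39]
R3 ← R3 + (32/3)·R2: [0, 0, 56, 0, -112]
R4 ← R4 − (8)·R2: [0, 0, -48, 0, 96]
R5 ← R5 + (20/3)·R2: [0, 0, 32, 0, -64]
R4 ← R4 + (6/7)·R3: [0, 0, 0, 0, 0]
R5 ← R5 − (4/7)·R3: [0, 0, 0, 0, 0]
The echelon form has 3 nonzero rows, and every pivot lies in the first 4 columns, so rank(A) = rank([A|b]) = 3.
The system is consistent.

yes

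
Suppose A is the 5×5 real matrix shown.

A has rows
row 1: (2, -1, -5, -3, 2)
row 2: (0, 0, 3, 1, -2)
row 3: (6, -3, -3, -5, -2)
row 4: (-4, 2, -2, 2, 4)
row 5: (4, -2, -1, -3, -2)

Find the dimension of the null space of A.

Row reduce to echelon form.
R3 ← R3 − (3)·R1: [0, 0, 12, 4, -8]
R4 ← R4 + (2)·R1: [0, 0, -12, -4, 8]
R5 ← R5 − (2)·R1: [0, 0, 9, 3, -6]
R3 ← R3 − (4)·R2: [0, 0, 0, 0, 0]
R4 ← R4 + (4)·R2: [0, 0, 0, 0, 0]
R5 ← R5 − (3)·R2: [0, 0, 0, 0, 0]
2 nonzero rows, so rank(A) = 2.
A has 5 columns; by rank–nullity, nullity = 5 − 2 = 3.

3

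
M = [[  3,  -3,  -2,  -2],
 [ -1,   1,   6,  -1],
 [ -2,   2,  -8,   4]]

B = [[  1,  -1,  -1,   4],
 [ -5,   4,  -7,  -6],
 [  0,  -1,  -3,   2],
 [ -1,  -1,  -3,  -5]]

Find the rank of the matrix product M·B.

3

First compute MB:
[[ 20, -11,  30,  36],
 [ -5,   0, -21,   7],
 [-16,  14,   0, -56]]
Now row reduce the product.
R2 ← R2 + (1/4)·R1: [0, -11/4, -27/2, 16]
R3 ← R3 + (4/5)·R1: [0, 26/5, 24, -136/5]
R3 ← R3 + (104/55)·R2: [0, 0, -84/55, 168/55]
3 nonzero rows, so rank(MB) = 3.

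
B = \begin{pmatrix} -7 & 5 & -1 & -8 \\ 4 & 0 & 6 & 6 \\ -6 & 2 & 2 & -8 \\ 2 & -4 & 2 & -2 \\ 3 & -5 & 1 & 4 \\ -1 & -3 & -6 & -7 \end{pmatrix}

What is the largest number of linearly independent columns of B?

Row reduce to echelon form.
R2 ← R2 + (4/7)·R1: [0, 20/7, 38/7, 10/7]
R3 ← R3 − (6/7)·R1: [0, -16/7, 20/7, -8/7]
R4 ← R4 + (2/7)·R1: [0, -18/7, 12/7, -30/7]
R5 ← R5 + (3/7)·R1: [0, -20/7, 4/7, 4/7]
R6 ← R6 − (1/7)·R1: [0, -26/7, -41/7, -41/7]
R3 ← R3 + (4/5)·R2: [0, 0, 36/5, 0]
R4 ← R4 + (9/10)·R2: [0, 0, 33/5, -3]
R5 ← R5 + R2: [0, 0, 6, 2]
R6 ← R6 + (13/10)·R2: [0, 0, 6/5, -4]
R4 ← R4 − (11/12)·R3: [0, 0, 0, -3]
R5 ← R5 − (5/6)·R3: [0, 0, 0, 2]
R6 ← R6 − (1/6)·R3: [0, 0, 0, -4]
R5 ← R5 + (2/3)·R4: [0, 0, 0, 0]
R6 ← R6 − (4/3)·R4: [0, 0, 0, 0]
Echelon form has 4 nonzero rows, so rank(B) = 4.
The rank gives the maximum number of linearly independent columns: 4.

4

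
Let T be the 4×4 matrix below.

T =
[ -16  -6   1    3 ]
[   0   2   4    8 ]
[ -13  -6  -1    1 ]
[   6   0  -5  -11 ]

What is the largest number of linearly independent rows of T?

3

Row reduce to echelon form.
R3 ← R3 − (13/16)·R1: [0, -9/8, -29/16, -23/16]
R4 ← R4 + (3/8)·R1: [0, -9/4, -37/8, -79/8]
R3 ← R3 + (9/16)·R2: [0, 0, 7/16, 49/16]
R4 ← R4 + (9/8)·R2: [0, 0, -1/8, -7/8]
R4 ← R4 + (2/7)·R3: [0, 0, 0, 0]
Echelon form has 3 nonzero rows, so rank(T) = 3.
The rank gives the maximum number of linearly independent rows: 3.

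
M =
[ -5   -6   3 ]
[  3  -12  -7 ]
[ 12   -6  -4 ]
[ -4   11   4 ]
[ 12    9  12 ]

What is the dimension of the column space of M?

3

Row reduce to echelon form.
R2 ← R2 + (3/5)·R1: [0, -78/5, -26/5]
R3 ← R3 + (12/5)·R1: [0, -102/5, 16/5]
R4 ← R4 − (4/5)·R1: [0, 79/5, 8/5]
R5 ← R5 + (12/5)·R1: [0, -27/5, 96/5]
R3 ← R3 − (17/13)·R2: [0, 0, 10]
R4 ← R4 + (79/78)·R2: [0, 0, -11/3]
R5 ← R5 − (9/26)·R2: [0, 0, 21]
R4 ← R4 + (11/30)·R3: [0, 0, 0]
R5 ← R5 − (21/10)·R3: [0, 0, 0]
Echelon form has 3 nonzero rows, so rank(M) = 3.
The column space has dimension equal to the rank: 3.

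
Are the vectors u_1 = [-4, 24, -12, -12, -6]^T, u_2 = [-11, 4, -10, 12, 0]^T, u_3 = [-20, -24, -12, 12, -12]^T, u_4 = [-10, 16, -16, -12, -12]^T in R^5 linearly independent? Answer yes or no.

no

Form the matrix with these vectors as rows and row reduce.
R2 ← R2 − (11/4)·R1: [0, -62, 23, 45, 33/2]
R3 ← R3 − (5)·R1: [0, -144, 48, 72, 18]
R4 ← R4 − (5/2)·R1: [0, -44, 14, 18, 3]
R3 ← R3 − (72/31)·R2: [0, 0, -168/31, -1008/31, -630/31]
R4 ← R4 − (22/31)·R2: [0, 0, -72/31, -432/31, -270/31]
R4 ← R4 − (3/7)·R3: [0, 0, 0, 0, 0]
3 nonzero rows, so the 4 vectors span a space of dimension 3.
Since 3 < 4, the vectors are linearly dependent.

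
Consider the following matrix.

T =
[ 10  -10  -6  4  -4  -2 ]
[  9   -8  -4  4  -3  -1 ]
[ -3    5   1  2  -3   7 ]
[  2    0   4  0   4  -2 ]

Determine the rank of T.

Row reduce to echelon form.
R2 ← R2 − (9/10)·R1: [0, 1, 7/5, 2/5, 3/5, 4/5]
R3 ← R3 + (3/10)·R1: [0, 2, -4/5, 16/5, -21/5, 32/5]
R4 ← R4 − (1/5)·R1: [0, 2, 26/5, -4/5, 24/5, -8/5]
R3 ← R3 − (2)·R2: [0, 0, -18/5, 12/5, -27/5, 24/5]
R4 ← R4 − (2)·R2: [0, 0, 12/5, -8/5, 18/5, -16/5]
R4 ← R4 + (2/3)·R3: [0, 0, 0, 0, 0, 0]
Echelon form has 3 nonzero rows, so rank(T) = 3.

3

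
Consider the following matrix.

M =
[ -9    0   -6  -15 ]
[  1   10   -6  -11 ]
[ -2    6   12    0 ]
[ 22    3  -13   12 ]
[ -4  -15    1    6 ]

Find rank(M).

4

Row reduce to echelon form.
R2 ← R2 + (1/9)·R1: [0, 10, -20/3, -38/3]
R3 ← R3 − (2/9)·R1: [0, 6, 40/3, 10/3]
R4 ← R4 + (22/9)·R1: [0, 3, -83/3, -74/3]
R5 ← R5 − (4/9)·R1: [0, -15, 11/3, 38/3]
R3 ← R3 − (3/5)·R2: [0, 0, 52/3, 164/15]
R4 ← R4 − (3/10)·R2: [0, 0, -77/3, -313/15]
R5 ← R5 + (3/2)·R2: [0, 0, -19/3, -19/3]
R4 ← R4 + (77/52)·R3: [0, 0, 0, -304/65]
R5 ← R5 + (19/52)·R3: [0, 0, 0, -152/65]
R5 ← R5 − (1/2)·R4: [0, 0, 0, 0]
Echelon form has 4 nonzero rows, so rank(M) = 4.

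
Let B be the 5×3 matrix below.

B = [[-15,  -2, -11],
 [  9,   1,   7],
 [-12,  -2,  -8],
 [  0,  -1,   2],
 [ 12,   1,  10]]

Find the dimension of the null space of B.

Row reduce to echelon form.
R2 ← R2 + (3/5)·R1: [0, -1/5, 2/5]
R3 ← R3 − (4/5)·R1: [0, -2/5, 4/5]
R5 ← R5 + (4/5)·R1: [0, -3/5, 6/5]
R3 ← R3 − (2)·R2: [0, 0, 0]
R4 ← R4 − (5)·R2: [0, 0, 0]
R5 ← R5 − (3)·R2: [0, 0, 0]
2 nonzero rows, so rank(B) = 2.
B has 3 columns; by rank–nullity, nullity = 3 − 2 = 1.

1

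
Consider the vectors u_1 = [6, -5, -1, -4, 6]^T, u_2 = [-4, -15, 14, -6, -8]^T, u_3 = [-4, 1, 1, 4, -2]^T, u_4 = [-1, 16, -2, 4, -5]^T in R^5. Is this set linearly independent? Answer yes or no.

Form the matrix with these vectors as rows and row reduce.
R2 ← R2 + (2/3)·R1: [0, -55/3, 40/3, -26/3, -4]
R3 ← R3 + (2/3)·R1: [0, -7/3, 1/3, 4/3, 2]
R4 ← R4 + (1/6)·R1: [0, 91/6, -13/6, 10/3, -4]
R3 ← R3 − (7/55)·R2: [0, 0, -15/11, 134/55, 138/55]
R4 ← R4 + (91/110)·R2: [0, 0, 195/22, -211/55, -402/55]
R4 ← R4 + (13/2)·R3: [0, 0, 0, 12, 9]
4 nonzero rows, so the 4 vectors span a space of dimension 4.
Since 4 = 4, the vectors are linearly independent.

yes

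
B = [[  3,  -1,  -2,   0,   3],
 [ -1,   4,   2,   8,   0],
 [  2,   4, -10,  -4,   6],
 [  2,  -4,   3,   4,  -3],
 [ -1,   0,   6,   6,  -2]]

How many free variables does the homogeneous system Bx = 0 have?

Row reduce to echelon form.
R2 ← R2 + (1/3)·R1: [0, 11/3, 4/3, 8, 1]
R3 ← R3 − (2/3)·R1: [0, 14/3, -26/3, -4, 4]
R4 ← R4 − (2/3)·R1: [0, -10/3, 13/3, 4, -5]
R5 ← R5 + (1/3)·R1: [0, -1/3, 16/3, 6, -1]
R3 ← R3 − (14/11)·R2: [0, 0, -114/11, -156/11, 30/11]
R4 ← R4 + (10/11)·R2: [0, 0, 61/11, 124/11, -45/11]
R5 ← R5 + (1/11)·R2: [0, 0, 60/11, 74/11, -10/11]
R4 ← R4 + (61/114)·R3: [0, 0, 0, 70/19, -50/19]
R5 ← R5 + (10/19)·R3: [0, 0, 0, -14/19, 10/19]
R5 ← R5 + (1/5)·R4: [0, 0, 0, 0, 0]
4 nonzero rows, so rank(B) = 4.
B has 5 columns; by rank–nullity, nullity = 5 − 4 = 1.

1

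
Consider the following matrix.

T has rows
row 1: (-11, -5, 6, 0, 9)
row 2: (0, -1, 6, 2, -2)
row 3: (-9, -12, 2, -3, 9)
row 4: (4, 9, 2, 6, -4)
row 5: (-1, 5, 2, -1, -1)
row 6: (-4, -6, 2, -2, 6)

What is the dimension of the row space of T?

5

Row reduce to echelon form.
R3 ← R3 − (9/11)·R1: [0, -87/11, -32/11, -3, 18/11]
R4 ← R4 + (4/11)·R1: [0, 79/11, 46/11, 6, -8/11]
R5 ← R5 − (1/11)·R1: [0, 60/11, 16/11, -1, -20/11]
R6 ← R6 − (4/11)·R1: [0, -46/11, -2/11, -2, 30/11]
R3 ← R3 − (87/11)·R2: [0, 0, -554/11, -207/11, 192/11]
R4 ← R4 + (79/11)·R2: [0, 0, 520/11, 224/11, -166/11]
R5 ← R5 + (60/11)·R2: [0, 0, 376/11, 109/11, -140/11]
R6 ← R6 − (46/11)·R2: [0, 0, -278/11, -114/11, 122/11]
R4 ← R4 + (260/277)·R3: [0, 0, 0, 748/277, 358/277]
R5 ← R5 + (188/277)·R3: [0, 0, 0, -793/277, -244/277]
R6 ← R6 − (139/277)·R3: [0, 0, 0, -255/277, 646/277]
R5 ← R5 + (793/748)·R4: [0, 0, 0, 0, 183/374]
R6 ← R6 + (15/44)·R4: [0, 0, 0, 0, 61/22]
R6 ← R6 − (17/3)·R5: [0, 0, 0, 0, 0]
Echelon form has 5 nonzero rows, so rank(T) = 5.
The row space has dimension equal to the rank: 5.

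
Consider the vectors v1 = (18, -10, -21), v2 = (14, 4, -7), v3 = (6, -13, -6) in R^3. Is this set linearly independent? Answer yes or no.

yes

Form the matrix with these vectors as rows and row reduce.
R2 ← R2 − (7/9)·R1: [0, 106/9, 28/3]
R3 ← R3 − (1/3)·R1: [0, -29/3, 1]
R3 ← R3 + (87/106)·R2: [0, 0, 459/53]
3 nonzero rows, so the 3 vectors span a space of dimension 3.
Since 3 = 3, the vectors are linearly independent.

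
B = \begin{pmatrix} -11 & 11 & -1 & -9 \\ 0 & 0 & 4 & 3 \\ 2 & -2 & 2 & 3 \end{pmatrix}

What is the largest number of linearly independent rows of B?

Row reduce to echelon form.
R3 ← R3 + (2/11)·R1: [0, 0, 20/11, 15/11]
R3 ← R3 − (5/11)·R2: [0, 0, 0, 0]
Echelon form has 2 nonzero rows, so rank(B) = 2.
The rank gives the maximum number of linearly independent rows: 2.

2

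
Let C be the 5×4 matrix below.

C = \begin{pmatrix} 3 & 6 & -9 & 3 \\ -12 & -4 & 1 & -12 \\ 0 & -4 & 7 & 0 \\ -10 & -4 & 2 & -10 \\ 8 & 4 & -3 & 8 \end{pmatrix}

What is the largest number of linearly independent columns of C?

Row reduce to echelon form.
R2 ← R2 + (4)·R1: [0, 20, -35, 0]
R4 ← R4 + (10/3)·R1: [0, 16, -28, 0]
R5 ← R5 − (8/3)·R1: [0, -12, 21, 0]
R3 ← R3 + (1/5)·R2: [0, 0, 0, 0]
R4 ← R4 − (4/5)·R2: [0, 0, 0, 0]
R5 ← R5 + (3/5)·R2: [0, 0, 0, 0]
Echelon form has 2 nonzero rows, so rank(C) = 2.
The rank gives the maximum number of linearly independent columns: 2.

2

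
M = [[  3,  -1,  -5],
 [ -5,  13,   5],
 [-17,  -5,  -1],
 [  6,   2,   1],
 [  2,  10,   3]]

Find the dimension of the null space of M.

Row reduce to echelon form.
R2 ← R2 + (5/3)·R1: [0, 34/3, -10/3]
R3 ← R3 + (17/3)·R1: [0, -32/3, -88/3]
R4 ← R4 − (2)·R1: [0, 4, 11]
R5 ← R5 − (2/3)·R1: [0, 32/3, 19/3]
R3 ← R3 + (16/17)·R2: [0, 0, -552/17]
R4 ← R4 − (6/17)·R2: [0, 0, 207/17]
R5 ← R5 − (16/17)·R2: [0, 0, 161/17]
R4 ← R4 + (3/8)·R3: [0, 0, 0]
R5 ← R5 + (7/24)·R3: [0, 0, 0]
3 nonzero rows, so rank(M) = 3.
M has 3 columns; by rank–nullity, nullity = 3 − 3 = 0.

0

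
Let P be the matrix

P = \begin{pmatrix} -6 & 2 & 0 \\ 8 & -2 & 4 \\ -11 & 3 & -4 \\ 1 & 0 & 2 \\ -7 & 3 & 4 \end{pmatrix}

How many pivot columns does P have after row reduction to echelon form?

2

Row reduce to echelon form.
R2 ← R2 + (4/3)·R1: [0, 2/3, 4]
R3 ← R3 − (11/6)·R1: [0, -2/3, -4]
R4 ← R4 + (1/6)·R1: [0, 1/3, 2]
R5 ← R5 − (7/6)·R1: [0, 2/3, 4]
R3 ← R3 + R2: [0, 0, 0]
R4 ← R4 − (1/2)·R2: [0, 0, 0]
R5 ← R5 − R2: [0, 0, 0]
Echelon form has 2 nonzero rows, so rank(P) = 2.
Each nonzero row contributes one pivot column: 2 pivot columns.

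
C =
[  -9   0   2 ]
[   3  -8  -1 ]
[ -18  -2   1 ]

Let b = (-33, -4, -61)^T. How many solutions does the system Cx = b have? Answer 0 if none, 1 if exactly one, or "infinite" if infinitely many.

Row reduce the augmented matrix [C | b].
R2 ← R2 + (1/3)·R1: [0, -8, -1/3, -15]
R3 ← R3 − (2)·R1: [0, -2, -3, 5]
R3 ← R3 − (1/4)·R2: [0, 0, -35/12, 35/4]
The echelon form has 3 nonzero rows, and every pivot lies in the first 3 columns, so rank(C) = rank([C|b]) = 3.
The system is consistent.
rank = 3 = number of unknowns, so the solution is unique.

1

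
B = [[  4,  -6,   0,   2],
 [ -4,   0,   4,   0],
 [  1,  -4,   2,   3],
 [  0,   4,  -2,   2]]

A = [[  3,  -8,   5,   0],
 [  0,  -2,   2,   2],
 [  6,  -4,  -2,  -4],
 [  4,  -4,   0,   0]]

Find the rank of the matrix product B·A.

First compute BA:
[[ 20, -28,   8, -12],
 [ 12,  16, -28, -16],
 [ 27, -20,  -7, -16],
 [ -4,  -8,  12,  16]]
Now row reduce the product.
R2 ← R2 − (3/5)·R1: [0, 164/5, -164/5, -44/5]
R3 ← R3 − (27/20)·R1: [0, 89/5, -89/5, 1/5]
R4 ← R4 + (1/5)·R1: [0, -68/5, 68/5, 68/5]
R3 ← R3 − (89/164)·R2: [0, 0, 0, 204/41]
R4 ← R4 + (17/41)·R2: [0, 0, 0, 408/41]
R4 ← R4 − (2)·R3: [0, 0, 0, 0]
3 nonzero rows, so rank(BA) = 3.

3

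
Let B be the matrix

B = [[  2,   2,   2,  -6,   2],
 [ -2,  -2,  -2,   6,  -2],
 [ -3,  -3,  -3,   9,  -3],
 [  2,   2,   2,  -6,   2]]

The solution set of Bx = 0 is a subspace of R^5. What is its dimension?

Row reduce to echelon form.
R2 ← R2 + R1: [0, 0, 0, 0, 0]
R3 ← R3 + (3/2)·R1: [0, 0, 0, 0, 0]
R4 ← R4 − R1: [0, 0, 0, 0, 0]
1 nonzero row, so rank(B) = 1.
B has 5 columns; by rank–nullity, nullity = 5 − 1 = 4.

4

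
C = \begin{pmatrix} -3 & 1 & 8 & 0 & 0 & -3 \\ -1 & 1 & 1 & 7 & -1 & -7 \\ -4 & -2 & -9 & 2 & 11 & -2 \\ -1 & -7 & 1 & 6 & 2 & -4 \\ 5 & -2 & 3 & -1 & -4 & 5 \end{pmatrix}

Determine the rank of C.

Row reduce to echelon form.
R2 ← R2 − (1/3)·R1: [0, 2/3, -5/3, 7, -1, -6]
R3 ← R3 − (4/3)·R1: [0, -10/3, -59/3, 2, 11, 2]
R4 ← R4 − (1/3)·R1: [0, -22/3, -5/3, 6, 2, -3]
R5 ← R5 + (5/3)·R1: [0, -1/3, 49/3, -1, -4, 0]
R3 ← R3 + (5)·R2: [0, 0, -28, 37, 6, -28]
R4 ← R4 + (11)·R2: [0, 0, -20, 83, -9, -69]
R5 ← R5 + (1/2)·R2: [0, 0, 31/2, 5/2, -9/2, -3]
R4 ← R4 − (5/7)·R3: [0, 0, 0, 396/7, -93/7, -49]
R5 ← R5 + (31/56)·R3: [0, 0, 0, 1287/56, -33/28, -37/2]
R5 ← R5 − (13/32)·R4: [0, 0, 0, 0, 135/32, 45/32]
Echelon form has 5 nonzero rows, so rank(C) = 5.

5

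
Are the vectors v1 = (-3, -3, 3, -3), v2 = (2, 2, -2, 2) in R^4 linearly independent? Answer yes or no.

Form the matrix with these vectors as rows and row reduce.
R2 ← R2 + (2/3)·R1: [0, 0, 0, 0]
1 nonzero row, so the 2 vectors span a space of dimension 1.
Since 1 < 2, the vectors are linearly dependent.

no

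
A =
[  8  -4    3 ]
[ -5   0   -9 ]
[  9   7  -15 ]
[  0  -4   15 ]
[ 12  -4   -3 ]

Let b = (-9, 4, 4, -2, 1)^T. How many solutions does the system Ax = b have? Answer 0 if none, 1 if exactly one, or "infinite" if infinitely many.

Row reduce the augmented matrix [A | b].
R2 ← R2 + (5/8)·R1: [0, -5/2, -57/8, -13/8]
R3 ← R3 − (9/8)·R1: [0, 23/2, -147/8, 113/8]
R5 ← R5 − (3/2)·R1: [0, 2, -15/2, 29/2]
R3 ← R3 + (23/5)·R2: [0, 0, -1023/20, 133/20]
R4 ← R4 − (8/5)·R2: [0, 0, 132/5, 3/5]
R5 ← R5 + (4/5)·R2: [0, 0, -66/5, 66/5]
R4 ← R4 + (16/31)·R3: [0, 0, 0, 125/31]
R5 ← R5 − (8/31)·R3: [0, 0, 0, 356/31]
R5 ← R5 − (356/125)·R4: [0, 0, 0, 0]
The echelon form has 4 nonzero rows; the last pivot sits in the augmented column, so rank(A) = 3 but rank([A|b]) = 4.
Since the ranks differ, the system is inconsistent.
It has no solutions.

0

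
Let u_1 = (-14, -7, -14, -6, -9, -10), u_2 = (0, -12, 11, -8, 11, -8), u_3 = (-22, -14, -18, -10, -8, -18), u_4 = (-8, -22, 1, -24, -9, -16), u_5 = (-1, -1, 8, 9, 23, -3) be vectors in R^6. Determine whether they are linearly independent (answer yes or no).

no

Form the matrix with these vectors as rows and row reduce.
R3 ← R3 − (11/7)·R1: [0, -3, 4, -4/7, 43/7, -16/7]
R4 ← R4 − (4/7)·R1: [0, -18, 9, -144/7, -27/7, -72/7]
R5 ← R5 − (1/14)·R1: [0, -1/2, 9, 66/7, 331/14, -16/7]
R3 ← R3 − (1/4)·R2: [0, 0, 5/4, 10/7, 95/28, -2/7]
R4 ← R4 − (3/2)·R2: [0, 0, -15/2, -60/7, -285/14, 12/7]
R5 ← R5 − (1/24)·R2: [0, 0, 205/24, 205/21, 3895/168, -41/21]
R4 ← R4 + (6)·R3: [0, 0, 0, 0, 0, 0]
R5 ← R5 − (41/6)·R3: [0, 0, 0, 0, 0, 0]
3 nonzero rows, so the 5 vectors span a space of dimension 3.
Since 3 < 5, the vectors are linearly dependent.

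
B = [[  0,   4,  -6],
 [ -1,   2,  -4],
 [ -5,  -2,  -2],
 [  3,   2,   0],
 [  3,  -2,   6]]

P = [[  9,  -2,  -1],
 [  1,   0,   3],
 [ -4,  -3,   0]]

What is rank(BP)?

First compute BP:
[[ 28,  18,  12],
 [  9,  14,   7],
 [-39,  16,  -1],
 [ 29,  -6,   3],
 [  1, -24,  -9]]
Now row reduce the product.
R2 ← R2 − (9/28)·R1: [0, 115/14, 22/7]
R3 ← R3 + (39/28)·R1: [0, 575/14, 110/7]
R4 ← R4 − (29/28)·R1: [0, -345/14, -66/7]
R5 ← R5 − (1/28)·R1: [0, -345/14, -66/7]
R3 ← R3 − (5)·R2: [0, 0, 0]
R4 ← R4 + (3)·R2: [0, 0, 0]
R5 ← R5 + (3)·R2: [0, 0, 0]
2 nonzero rows, so rank(BP) = 2.

2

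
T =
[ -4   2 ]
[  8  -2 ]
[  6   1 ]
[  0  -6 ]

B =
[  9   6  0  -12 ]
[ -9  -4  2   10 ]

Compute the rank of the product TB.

2

First compute TB:
[[-54, -32,   4,  68],
 [ 90,  56,  -4, -116],
 [ 45,  32,   2, -62],
 [ 54,  24, -12, -60]]
Now row reduce the product.
R2 ← R2 + (5/3)·R1: [0, 8/3, 8/3, -8/3]
R3 ← R3 + (5/6)·R1: [0, 16/3, 16/3, -16/3]
R4 ← R4 + R1: [0, -8, -8, 8]
R3 ← R3 − (2)·R2: [0, 0, 0, 0]
R4 ← R4 + (3)·R2: [0, 0, 0, 0]
2 nonzero rows, so rank(TB) = 2.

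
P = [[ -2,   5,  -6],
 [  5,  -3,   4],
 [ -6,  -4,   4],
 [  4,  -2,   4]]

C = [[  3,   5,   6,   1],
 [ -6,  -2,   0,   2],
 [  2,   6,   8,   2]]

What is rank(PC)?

2

First compute PC:
[[-48, -56, -60,  -4],
 [ 41,  55,  62,   7],
 [ 14,   2,  -4,  -6],
 [ 32,  48,  56,   8]]
Now row reduce the product.
R2 ← R2 + (41/48)·R1: [0, 43/6, 43/4, 43/12]
R3 ← R3 + (7/24)·R1: [0, -43/3, -43/2, -43/6]
R4 ← R4 + (2/3)·R1: [0, 32/3, 16, 16/3]
R3 ← R3 + (2)·R2: [0, 0, 0, 0]
R4 ← R4 − (64/43)·R2: [0, 0, 0, 0]
2 nonzero rows, so rank(PC) = 2.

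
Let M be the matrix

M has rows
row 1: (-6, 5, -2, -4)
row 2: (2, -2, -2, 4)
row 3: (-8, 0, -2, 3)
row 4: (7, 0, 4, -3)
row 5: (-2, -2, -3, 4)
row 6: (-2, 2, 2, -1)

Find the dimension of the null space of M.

Row reduce to echelon form.
R2 ← R2 + (1/3)·R1: [0, -1/3, -8/3, 8/3]
R3 ← R3 − (4/3)·R1: [0, -20/3, 2/3, 25/3]
R4 ← R4 + (7/6)·R1: [0, 35/6, 5/3, -23/3]
R5 ← R5 − (1/3)·R1: [0, -11/3, -7/3, 16/3]
R6 ← R6 − (1/3)·R1: [0, 1/3, 8/3, 1/3]
R3 ← R3 − (20)·R2: [0, 0, 54, -45]
R4 ← R4 + (35/2)·R2: [0, 0, -45, 39]
R5 ← R5 − (11)·R2: [0, 0, 27, -24]
R6 ← R6 + R2: [0, 0, 0, 3]
R4 ← R4 + (5/6)·R3: [0, 0, 0, 3/2]
R5 ← R5 − (1/2)·R3: [0, 0, 0, -3/2]
R5 ← R5 + R4: [0, 0, 0, 0]
R6 ← R6 − (2)·R4: [0, 0, 0, 0]
4 nonzero rows, so rank(M) = 4.
M has 4 columns; by rank–nullity, nullity = 4 − 4 = 0.

0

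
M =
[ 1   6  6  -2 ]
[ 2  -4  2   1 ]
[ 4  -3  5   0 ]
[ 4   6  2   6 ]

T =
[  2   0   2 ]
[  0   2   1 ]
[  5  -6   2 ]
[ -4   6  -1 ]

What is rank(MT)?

First compute MT:
[[ 40, -36,  22],
 [ 10, -14,   3],
 [ 33, -36,  15],
 [ -6,  36,  12]]
Now row reduce the product.
R2 ← R2 − (1/4)·R1: [0, -5, -5/2]
R3 ← R3 − (33/40)·R1: [0, -63/10, -63/20]
R4 ← R4 + (3/20)·R1: [0, 153/5, 153/10]
R3 ← R3 − (63/50)·R2: [0, 0, 0]
R4 ← R4 + (153/25)·R2: [0, 0, 0]
2 nonzero rows, so rank(MT) = 2.

2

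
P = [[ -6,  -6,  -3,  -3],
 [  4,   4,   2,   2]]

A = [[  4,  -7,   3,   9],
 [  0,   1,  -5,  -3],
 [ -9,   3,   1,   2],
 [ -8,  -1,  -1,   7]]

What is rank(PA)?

First compute PA:
[[ 27,  30,  12, -63],
 [-18, -20,  -8,  42]]
Now row reduce the product.
R2 ← R2 + (2/3)·R1: [0, 0, 0, 0]
1 nonzero row, so rank(PA) = 1.

1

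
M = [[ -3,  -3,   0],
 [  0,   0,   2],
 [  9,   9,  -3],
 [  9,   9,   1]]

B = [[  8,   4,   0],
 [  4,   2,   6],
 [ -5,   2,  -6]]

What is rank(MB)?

2

First compute MB:
[[-36, -18, -18],
 [-10,   4, -12],
 [123,  48,  72],
 [103,  56,  48]]
Now row reduce the product.
R2 ← R2 − (5/18)·R1: [0, 9, -7]
R3 ← R3 + (41/12)·R1: [0, -27/2, 21/2]
R4 ← R4 + (103/36)·R1: [0, 9/2, -7/2]
R3 ← R3 + (3/2)·R2: [0, 0, 0]
R4 ← R4 − (1/2)·R2: [0, 0, 0]
2 nonzero rows, so rank(MB) = 2.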